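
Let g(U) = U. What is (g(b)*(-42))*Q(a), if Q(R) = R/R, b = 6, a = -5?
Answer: -252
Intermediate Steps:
Q(R) = 1
(g(b)*(-42))*Q(a) = (6*(-42))*1 = -252*1 = -252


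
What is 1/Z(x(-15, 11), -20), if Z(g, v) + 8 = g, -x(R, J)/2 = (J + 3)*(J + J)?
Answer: -1/624 ≈ -0.0016026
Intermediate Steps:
x(R, J) = -4*J*(3 + J) (x(R, J) = -2*(J + 3)*(J + J) = -2*(3 + J)*2*J = -4*J*(3 + J))
Z(g, v) = -8 + g
1/Z(x(-15, 11), -20) = 1/(-8 - 4*11*(3 + 11)) = 1/(-8 - 4*11*14) = 1/(-8 - 616) = 1/(-624) = -1/624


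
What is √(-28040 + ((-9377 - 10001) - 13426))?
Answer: 2*I*√15211 ≈ 246.67*I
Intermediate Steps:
√(-28040 + ((-9377 - 10001) - 13426)) = √(-28040 + (-19378 - 13426)) = √(-28040 - 32804) = √(-60844) = 2*I*√15211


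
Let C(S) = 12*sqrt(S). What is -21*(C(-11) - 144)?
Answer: 3024 - 252*I*sqrt(11) ≈ 3024.0 - 835.79*I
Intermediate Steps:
-21*(C(-11) - 144) = -21*(12*sqrt(-11) - 144) = -21*(12*(I*sqrt(11)) - 144) = -21*(12*I*sqrt(11) - 144) = -21*(-144 + 12*I*sqrt(11)) = 3024 - 252*I*sqrt(11)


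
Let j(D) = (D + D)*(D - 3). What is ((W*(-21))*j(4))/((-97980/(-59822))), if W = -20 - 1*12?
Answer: 26800256/8165 ≈ 3282.3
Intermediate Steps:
j(D) = 2*D*(-3 + D) (j(D) = (2*D)*(-3 + D) = 2*D*(-3 + D))
W = -32 (W = -20 - 12 = -32)
((W*(-21))*j(4))/((-97980/(-59822))) = ((-32*(-21))*(2*4*(-3 + 4)))/((-97980/(-59822))) = (672*(2*4*1))/((-97980*(-1/59822))) = (672*8)/(48990/29911) = 5376*(29911/48990) = 26800256/8165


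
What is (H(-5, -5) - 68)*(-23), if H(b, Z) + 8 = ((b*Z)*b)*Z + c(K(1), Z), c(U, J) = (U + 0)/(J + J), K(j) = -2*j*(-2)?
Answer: -63089/5 ≈ -12618.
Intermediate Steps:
K(j) = 4*j
c(U, J) = U/(2*J) (c(U, J) = U/((2*J)) = U*(1/(2*J)) = U/(2*J))
H(b, Z) = -8 + 2/Z + Z²*b² (H(b, Z) = -8 + (((b*Z)*b)*Z + (4*1)/(2*Z)) = -8 + (((Z*b)*b)*Z + (½)*4/Z) = -8 + ((Z*b²)*Z + 2/Z) = -8 + (Z²*b² + 2/Z) = -8 + (2/Z + Z²*b²) = -8 + 2/Z + Z²*b²)
(H(-5, -5) - 68)*(-23) = ((-8 + 2/(-5) + (-5)²*(-5)²) - 68)*(-23) = ((-8 + 2*(-⅕) + 25*25) - 68)*(-23) = ((-8 - ⅖ + 625) - 68)*(-23) = (3083/5 - 68)*(-23) = (2743/5)*(-23) = -63089/5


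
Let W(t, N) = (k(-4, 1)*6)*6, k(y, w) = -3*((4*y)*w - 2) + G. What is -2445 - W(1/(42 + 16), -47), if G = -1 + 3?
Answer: -4461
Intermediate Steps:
G = 2
k(y, w) = 8 - 12*w*y (k(y, w) = -3*((4*y)*w - 2) + 2 = -3*(4*w*y - 2) + 2 = -3*(-2 + 4*w*y) + 2 = (6 - 12*w*y) + 2 = 8 - 12*w*y)
W(t, N) = 2016 (W(t, N) = ((8 - 12*1*(-4))*6)*6 = ((8 + 48)*6)*6 = (56*6)*6 = 336*6 = 2016)
-2445 - W(1/(42 + 16), -47) = -2445 - 1*2016 = -2445 - 2016 = -4461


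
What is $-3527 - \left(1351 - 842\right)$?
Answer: $-4036$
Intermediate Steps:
$-3527 - \left(1351 - 842\right) = -3527 - 509 = -4036$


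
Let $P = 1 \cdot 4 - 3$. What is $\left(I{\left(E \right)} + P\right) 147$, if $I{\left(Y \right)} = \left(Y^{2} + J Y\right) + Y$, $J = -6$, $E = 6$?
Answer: $1029$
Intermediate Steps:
$I{\left(Y \right)} = Y^{2} - 5 Y$ ($I{\left(Y \right)} = \left(Y^{2} - 6 Y\right) + Y = Y^{2} - 5 Y$)
$P = 1$ ($P = 4 - 3 = 1$)
$\left(I{\left(E \right)} + P\right) 147 = \left(6 \left(-5 + 6\right) + 1\right) 147 = \left(6 \cdot 1 + 1\right) 147 = \left(6 + 1\right) 147 = 7 \cdot 147 = 1029$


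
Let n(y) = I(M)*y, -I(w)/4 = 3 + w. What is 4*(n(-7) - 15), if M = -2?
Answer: 52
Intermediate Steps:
I(w) = -12 - 4*w (I(w) = -4*(3 + w) = -12 - 4*w)
n(y) = -4*y (n(y) = (-12 - 4*(-2))*y = (-12 + 8)*y = -4*y)
4*(n(-7) - 15) = 4*(-4*(-7) - 15) = 4*(28 - 15) = 4*13 = 52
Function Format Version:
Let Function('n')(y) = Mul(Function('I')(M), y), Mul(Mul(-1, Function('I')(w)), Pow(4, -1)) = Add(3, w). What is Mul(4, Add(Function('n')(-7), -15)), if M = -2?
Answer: 52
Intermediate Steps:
Function('I')(w) = Add(-12, Mul(-4, w)) (Function('I')(w) = Mul(-4, Add(3, w)) = Add(-12, Mul(-4, w)))
Function('n')(y) = Mul(-4, y) (Function('n')(y) = Mul(Add(-12, Mul(-4, -2)), y) = Mul(Add(-12, 8), y) = Mul(-4, y))
Mul(4, Add(Function('n')(-7), -15)) = Mul(4, Add(Mul(-4, -7), -15)) = Mul(4, Add(28, -15)) = Mul(4, 13) = 52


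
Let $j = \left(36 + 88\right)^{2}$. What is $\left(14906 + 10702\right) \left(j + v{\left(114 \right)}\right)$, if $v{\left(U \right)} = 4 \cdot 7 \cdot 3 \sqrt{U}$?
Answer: $393748608 + 2151072 \sqrt{114} \approx 4.1672 \cdot 10^{8}$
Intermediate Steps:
$j = 15376$ ($j = 124^{2} = 15376$)
$v{\left(U \right)} = 84 \sqrt{U}$ ($v{\left(U \right)} = 28 \cdot 3 \sqrt{U} = 84 \sqrt{U}$)
$\left(14906 + 10702\right) \left(j + v{\left(114 \right)}\right) = \left(14906 + 10702\right) \left(15376 + 84 \sqrt{114}\right) = 25608 \left(15376 + 84 \sqrt{114}\right) = 393748608 + 2151072 \sqrt{114}$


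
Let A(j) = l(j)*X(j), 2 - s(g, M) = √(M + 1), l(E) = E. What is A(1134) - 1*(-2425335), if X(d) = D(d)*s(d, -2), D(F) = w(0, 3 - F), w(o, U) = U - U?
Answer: 2425335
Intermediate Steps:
w(o, U) = 0
s(g, M) = 2 - √(1 + M) (s(g, M) = 2 - √(M + 1) = 2 - √(1 + M))
D(F) = 0
X(d) = 0 (X(d) = 0*(2 - √(1 - 2)) = 0*(2 - √(-1)) = 0*(2 - I) = 0)
A(j) = 0 (A(j) = j*0 = 0)
A(1134) - 1*(-2425335) = 0 - 1*(-2425335) = 0 + 2425335 = 2425335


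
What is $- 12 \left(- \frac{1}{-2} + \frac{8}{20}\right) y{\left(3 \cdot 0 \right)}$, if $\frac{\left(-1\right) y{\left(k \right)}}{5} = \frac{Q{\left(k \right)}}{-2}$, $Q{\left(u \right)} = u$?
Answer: $0$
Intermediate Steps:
$y{\left(k \right)} = \frac{5 k}{2}$ ($y{\left(k \right)} = - 5 \frac{k}{-2} = - 5 k \left(- \frac{1}{2}\right) = - 5 \left(- \frac{k}{2}\right) = \frac{5 k}{2}$)
$- 12 \left(- \frac{1}{-2} + \frac{8}{20}\right) y{\left(3 \cdot 0 \right)} = - 12 \left(- \frac{1}{-2} + \frac{8}{20}\right) \frac{5 \cdot 3 \cdot 0}{2} = - 12 \left(\left(-1\right) \left(- \frac{1}{2}\right) + 8 \cdot \frac{1}{20}\right) \frac{5}{2} \cdot 0 = - 12 \left(\frac{1}{2} + \frac{2}{5}\right) 0 = \left(-12\right) \frac{9}{10} \cdot 0 = \left(- \frac{54}{5}\right) 0 = 0$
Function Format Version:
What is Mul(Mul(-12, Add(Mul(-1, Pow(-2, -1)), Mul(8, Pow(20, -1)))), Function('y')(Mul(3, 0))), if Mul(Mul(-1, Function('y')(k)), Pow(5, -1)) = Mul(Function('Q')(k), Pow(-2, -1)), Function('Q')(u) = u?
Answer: 0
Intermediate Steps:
Function('y')(k) = Mul(Rational(5, 2), k) (Function('y')(k) = Mul(-5, Mul(k, Pow(-2, -1))) = Mul(-5, Mul(k, Rational(-1, 2))) = Mul(-5, Mul(Rational(-1, 2), k)) = Mul(Rational(5, 2), k))
Mul(Mul(-12, Add(Mul(-1, Pow(-2, -1)), Mul(8, Pow(20, -1)))), Function('y')(Mul(3, 0))) = Mul(Mul(-12, Add(Mul(-1, Pow(-2, -1)), Mul(8, Pow(20, -1)))), Mul(Rational(5, 2), Mul(3, 0))) = Mul(Mul(-12, Add(Mul(-1, Rational(-1, 2)), Mul(8, Rational(1, 20)))), Mul(Rational(5, 2), 0)) = Mul(Mul(-12, Add(Rational(1, 2), Rational(2, 5))), 0) = Mul(Mul(-12, Rational(9, 10)), 0) = Mul(Rational(-54, 5), 0) = 0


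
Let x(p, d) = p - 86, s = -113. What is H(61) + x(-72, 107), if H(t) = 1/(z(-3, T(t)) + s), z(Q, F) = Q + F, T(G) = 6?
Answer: -17381/110 ≈ -158.01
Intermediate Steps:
x(p, d) = -86 + p
z(Q, F) = F + Q
H(t) = -1/110 (H(t) = 1/((6 - 3) - 113) = 1/(3 - 113) = 1/(-110) = -1/110)
H(61) + x(-72, 107) = -1/110 + (-86 - 72) = -1/110 - 158 = -17381/110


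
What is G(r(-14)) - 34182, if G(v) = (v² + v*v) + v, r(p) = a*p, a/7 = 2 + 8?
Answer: 1885638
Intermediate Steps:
a = 70 (a = 7*(2 + 8) = 7*10 = 70)
r(p) = 70*p
G(v) = v + 2*v² (G(v) = (v² + v²) + v = 2*v² + v = v + 2*v²)
G(r(-14)) - 34182 = (70*(-14))*(1 + 2*(70*(-14))) - 34182 = -980*(1 + 2*(-980)) - 34182 = -980*(1 - 1960) - 34182 = -980*(-1959) - 34182 = 1919820 - 34182 = 1885638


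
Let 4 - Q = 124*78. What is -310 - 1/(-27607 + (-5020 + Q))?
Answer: -13111449/42295 ≈ -310.00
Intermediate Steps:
Q = -9668 (Q = 4 - 124*78 = 4 - 1*9672 = 4 - 9672 = -9668)
-310 - 1/(-27607 + (-5020 + Q)) = -310 - 1/(-27607 + (-5020 - 9668)) = -310 - 1/(-27607 - 14688) = -310 - 1/(-42295) = -310 - 1*(-1/42295) = -310 + 1/42295 = -13111449/42295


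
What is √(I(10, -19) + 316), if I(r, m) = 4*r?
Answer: 2*√89 ≈ 18.868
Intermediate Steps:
√(I(10, -19) + 316) = √(4*10 + 316) = √(40 + 316) = √356 = 2*√89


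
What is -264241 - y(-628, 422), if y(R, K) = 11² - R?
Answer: -264990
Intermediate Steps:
y(R, K) = 121 - R
-264241 - y(-628, 422) = -264241 - (121 - 1*(-628)) = -264241 - (121 + 628) = -264241 - 1*749 = -264241 - 749 = -264990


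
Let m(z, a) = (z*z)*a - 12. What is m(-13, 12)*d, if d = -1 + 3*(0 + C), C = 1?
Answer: 4032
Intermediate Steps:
m(z, a) = -12 + a*z² (m(z, a) = z²*a - 12 = a*z² - 12 = -12 + a*z²)
d = 2 (d = -1 + 3*(0 + 1) = -1 + 3*1 = -1 + 3 = 2)
m(-13, 12)*d = (-12 + 12*(-13)²)*2 = (-12 + 12*169)*2 = (-12 + 2028)*2 = 2016*2 = 4032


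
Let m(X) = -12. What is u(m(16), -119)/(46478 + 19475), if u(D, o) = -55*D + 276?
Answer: 936/65953 ≈ 0.014192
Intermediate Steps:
u(D, o) = 276 - 55*D
u(m(16), -119)/(46478 + 19475) = (276 - 55*(-12))/(46478 + 19475) = (276 + 660)/65953 = 936*(1/65953) = 936/65953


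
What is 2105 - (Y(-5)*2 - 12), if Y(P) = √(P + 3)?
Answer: 2117 - 2*I*√2 ≈ 2117.0 - 2.8284*I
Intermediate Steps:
Y(P) = √(3 + P)
2105 - (Y(-5)*2 - 12) = 2105 - (√(3 - 5)*2 - 12) = 2105 - (√(-2)*2 - 12) = 2105 - ((I*√2)*2 - 12) = 2105 - (2*I*√2 - 12) = 2105 - (-12 + 2*I*√2) = 2105 + (12 - 2*I*√2) = 2117 - 2*I*√2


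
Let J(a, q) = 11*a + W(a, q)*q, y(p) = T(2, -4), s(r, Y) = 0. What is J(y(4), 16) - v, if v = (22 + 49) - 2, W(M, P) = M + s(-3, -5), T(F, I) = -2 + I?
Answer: -231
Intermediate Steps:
W(M, P) = M (W(M, P) = M + 0 = M)
y(p) = -6 (y(p) = -2 - 4 = -6)
J(a, q) = 11*a + a*q
v = 69 (v = 71 - 2 = 69)
J(y(4), 16) - v = -6*(11 + 16) - 1*69 = -6*27 - 69 = -162 - 69 = -231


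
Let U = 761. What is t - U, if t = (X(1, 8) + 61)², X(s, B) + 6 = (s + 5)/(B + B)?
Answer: 147545/64 ≈ 2305.4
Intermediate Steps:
X(s, B) = -6 + (5 + s)/(2*B) (X(s, B) = -6 + (s + 5)/(B + B) = -6 + (5 + s)/((2*B)) = -6 + (5 + s)*(1/(2*B)) = -6 + (5 + s)/(2*B))
t = 196249/64 (t = ((½)*(5 + 1 - 12*8)/8 + 61)² = ((½)*(⅛)*(5 + 1 - 96) + 61)² = ((½)*(⅛)*(-90) + 61)² = (-45/8 + 61)² = (443/8)² = 196249/64 ≈ 3066.4)
t - U = 196249/64 - 1*761 = 196249/64 - 761 = 147545/64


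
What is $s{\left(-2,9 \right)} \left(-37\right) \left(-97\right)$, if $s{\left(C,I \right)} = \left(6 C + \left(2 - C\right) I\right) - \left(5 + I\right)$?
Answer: $35890$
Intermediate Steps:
$s{\left(C,I \right)} = -5 - I + 6 C + I \left(2 - C\right)$ ($s{\left(C,I \right)} = \left(6 C + I \left(2 - C\right)\right) - \left(5 + I\right) = -5 - I + 6 C + I \left(2 - C\right)$)
$s{\left(-2,9 \right)} \left(-37\right) \left(-97\right) = \left(-5 + 9 + 6 \left(-2\right) - \left(-2\right) 9\right) \left(-37\right) \left(-97\right) = \left(-5 + 9 - 12 + 18\right) \left(-37\right) \left(-97\right) = 10 \left(-37\right) \left(-97\right) = \left(-370\right) \left(-97\right) = 35890$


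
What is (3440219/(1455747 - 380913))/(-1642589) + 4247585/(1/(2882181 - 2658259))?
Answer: 1679225996248976390021401/1765510505226 ≈ 9.5113e+11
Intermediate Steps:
(3440219/(1455747 - 380913))/(-1642589) + 4247585/(1/(2882181 - 2658259)) = (3440219/1074834)*(-1/1642589) + 4247585/(1/223922) = (3440219*(1/1074834))*(-1/1642589) + 4247585/(1/223922) = (3440219/1074834)*(-1/1642589) + 4247585*223922 = -3440219/1765510505226 + 951127728370 = 1679225996248976390021401/1765510505226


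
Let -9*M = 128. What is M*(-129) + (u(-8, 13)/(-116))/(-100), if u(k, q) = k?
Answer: 7980797/4350 ≈ 1834.7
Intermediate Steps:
M = -128/9 (M = -1/9*128 = -128/9 ≈ -14.222)
M*(-129) + (u(-8, 13)/(-116))/(-100) = -128/9*(-129) - 8/(-116)/(-100) = 5504/3 - 8*(-1/116)*(-1/100) = 5504/3 + (2/29)*(-1/100) = 5504/3 - 1/1450 = 7980797/4350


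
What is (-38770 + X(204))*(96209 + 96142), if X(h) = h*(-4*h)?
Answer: -39476965134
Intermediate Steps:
X(h) = -4*h²
(-38770 + X(204))*(96209 + 96142) = (-38770 - 4*204²)*(96209 + 96142) = (-38770 - 4*41616)*192351 = (-38770 - 166464)*192351 = -205234*192351 = -39476965134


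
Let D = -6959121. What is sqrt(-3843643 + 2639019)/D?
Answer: -4*I*sqrt(75289)/6959121 ≈ -0.00015771*I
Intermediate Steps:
sqrt(-3843643 + 2639019)/D = sqrt(-3843643 + 2639019)/(-6959121) = sqrt(-1204624)*(-1/6959121) = (4*I*sqrt(75289))*(-1/6959121) = -4*I*sqrt(75289)/6959121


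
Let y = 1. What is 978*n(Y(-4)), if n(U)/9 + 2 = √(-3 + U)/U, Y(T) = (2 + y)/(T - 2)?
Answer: -17604 - 8802*I*√14 ≈ -17604.0 - 32934.0*I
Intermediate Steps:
Y(T) = 3/(-2 + T) (Y(T) = (2 + 1)/(T - 2) = 3/(-2 + T))
n(U) = -18 + 9*√(-3 + U)/U (n(U) = -18 + 9*(√(-3 + U)/U) = -18 + 9*√(-3 + U)/U)
978*n(Y(-4)) = 978*(-18 + 9*√(-3 + 3/(-2 - 4))/((3/(-2 - 4)))) = 978*(-18 + 9*√(-3 + 3/(-6))/((3/(-6)))) = 978*(-18 + 9*√(-3 + 3*(-⅙))/((3*(-⅙)))) = 978*(-18 + 9*√(-3 - ½)/(-½)) = 978*(-18 + 9*(-2)*√(-7/2)) = 978*(-18 + 9*(-2)*(I*√14/2)) = 978*(-18 - 9*I*√14) = -17604 - 8802*I*√14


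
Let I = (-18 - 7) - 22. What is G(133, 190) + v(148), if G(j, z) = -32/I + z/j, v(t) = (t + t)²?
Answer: 28826358/329 ≈ 87618.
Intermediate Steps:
I = -47 (I = -25 - 22 = -47)
v(t) = 4*t² (v(t) = (2*t)² = 4*t²)
G(j, z) = 32/47 + z/j (G(j, z) = -32/(-47) + z/j = -32*(-1/47) + z/j = 32/47 + z/j)
G(133, 190) + v(148) = (32/47 + 190/133) + 4*148² = (32/47 + 190*(1/133)) + 4*21904 = (32/47 + 10/7) + 87616 = 694/329 + 87616 = 28826358/329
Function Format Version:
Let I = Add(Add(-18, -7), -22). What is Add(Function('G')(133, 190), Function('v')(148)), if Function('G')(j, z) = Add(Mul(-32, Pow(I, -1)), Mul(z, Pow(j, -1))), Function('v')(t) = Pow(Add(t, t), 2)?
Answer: Rational(28826358, 329) ≈ 87618.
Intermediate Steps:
I = -47 (I = Add(-25, -22) = -47)
Function('v')(t) = Mul(4, Pow(t, 2)) (Function('v')(t) = Pow(Mul(2, t), 2) = Mul(4, Pow(t, 2)))
Function('G')(j, z) = Add(Rational(32, 47), Mul(z, Pow(j, -1))) (Function('G')(j, z) = Add(Mul(-32, Pow(-47, -1)), Mul(z, Pow(j, -1))) = Add(Mul(-32, Rational(-1, 47)), Mul(z, Pow(j, -1))) = Add(Rational(32, 47), Mul(z, Pow(j, -1))))
Add(Function('G')(133, 190), Function('v')(148)) = Add(Add(Rational(32, 47), Mul(190, Pow(133, -1))), Mul(4, Pow(148, 2))) = Add(Add(Rational(32, 47), Mul(190, Rational(1, 133))), Mul(4, 21904)) = Add(Add(Rational(32, 47), Rational(10, 7)), 87616) = Add(Rational(694, 329), 87616) = Rational(28826358, 329)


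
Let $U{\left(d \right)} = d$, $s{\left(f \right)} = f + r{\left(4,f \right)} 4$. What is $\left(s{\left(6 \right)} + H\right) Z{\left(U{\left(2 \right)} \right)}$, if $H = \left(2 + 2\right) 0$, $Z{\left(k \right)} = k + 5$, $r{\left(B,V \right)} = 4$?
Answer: $154$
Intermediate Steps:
$s{\left(f \right)} = 16 + f$ ($s{\left(f \right)} = f + 4 \cdot 4 = f + 16 = 16 + f$)
$Z{\left(k \right)} = 5 + k$
$H = 0$ ($H = 4 \cdot 0 = 0$)
$\left(s{\left(6 \right)} + H\right) Z{\left(U{\left(2 \right)} \right)} = \left(\left(16 + 6\right) + 0\right) \left(5 + 2\right) = \left(22 + 0\right) 7 = 22 \cdot 7 = 154$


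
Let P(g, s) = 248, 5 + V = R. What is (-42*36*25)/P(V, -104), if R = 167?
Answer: -4725/31 ≈ -152.42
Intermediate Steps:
V = 162 (V = -5 + 167 = 162)
(-42*36*25)/P(V, -104) = (-42*36*25)/248 = -1512*25*(1/248) = -37800*1/248 = -4725/31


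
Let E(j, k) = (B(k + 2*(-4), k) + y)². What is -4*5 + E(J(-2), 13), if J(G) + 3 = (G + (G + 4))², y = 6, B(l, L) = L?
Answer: 341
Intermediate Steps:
J(G) = -3 + (4 + 2*G)² (J(G) = -3 + (G + (G + 4))² = -3 + (G + (4 + G))² = -3 + (4 + 2*G)²)
E(j, k) = (6 + k)² (E(j, k) = (k + 6)² = (6 + k)²)
-4*5 + E(J(-2), 13) = -4*5 + (6 + 13)² = -20 + 19² = -20 + 361 = 341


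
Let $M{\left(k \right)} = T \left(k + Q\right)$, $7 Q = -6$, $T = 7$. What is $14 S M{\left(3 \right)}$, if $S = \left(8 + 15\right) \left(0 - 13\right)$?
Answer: $-62790$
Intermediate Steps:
$Q = - \frac{6}{7}$ ($Q = \frac{1}{7} \left(-6\right) = - \frac{6}{7} \approx -0.85714$)
$M{\left(k \right)} = -6 + 7 k$ ($M{\left(k \right)} = 7 \left(k - \frac{6}{7}\right) = 7 \left(- \frac{6}{7} + k\right) = -6 + 7 k$)
$S = -299$ ($S = 23 \left(-13\right) = -299$)
$14 S M{\left(3 \right)} = 14 \left(-299\right) \left(-6 + 7 \cdot 3\right) = - 4186 \left(-6 + 21\right) = \left(-4186\right) 15 = -62790$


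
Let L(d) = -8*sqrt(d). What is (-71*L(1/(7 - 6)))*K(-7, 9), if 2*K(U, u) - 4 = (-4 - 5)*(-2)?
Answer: 6248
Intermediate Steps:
K(U, u) = 11 (K(U, u) = 2 + ((-4 - 5)*(-2))/2 = 2 + (-9*(-2))/2 = 2 + (1/2)*18 = 2 + 9 = 11)
(-71*L(1/(7 - 6)))*K(-7, 9) = -(-568)*sqrt(1/(7 - 6))*11 = -(-568)*sqrt(1/1)*11 = -(-568)*sqrt(1)*11 = -(-568)*11 = -71*(-8)*11 = 568*11 = 6248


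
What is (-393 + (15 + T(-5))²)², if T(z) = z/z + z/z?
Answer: 10816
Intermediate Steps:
T(z) = 2 (T(z) = 1 + 1 = 2)
(-393 + (15 + T(-5))²)² = (-393 + (15 + 2)²)² = (-393 + 17²)² = (-393 + 289)² = (-104)² = 10816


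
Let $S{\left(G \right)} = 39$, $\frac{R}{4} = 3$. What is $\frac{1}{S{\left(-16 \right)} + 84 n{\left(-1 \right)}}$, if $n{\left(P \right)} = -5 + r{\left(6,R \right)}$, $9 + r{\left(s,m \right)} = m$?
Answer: $- \frac{1}{129} \approx -0.0077519$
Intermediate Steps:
$R = 12$ ($R = 4 \cdot 3 = 12$)
$r{\left(s,m \right)} = -9 + m$
$n{\left(P \right)} = -2$ ($n{\left(P \right)} = -5 + \left(-9 + 12\right) = -5 + 3 = -2$)
$\frac{1}{S{\left(-16 \right)} + 84 n{\left(-1 \right)}} = \frac{1}{39 + 84 \left(-2\right)} = \frac{1}{39 - 168} = \frac{1}{-129} = - \frac{1}{129}$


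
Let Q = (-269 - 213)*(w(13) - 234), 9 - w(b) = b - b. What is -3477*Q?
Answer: -377080650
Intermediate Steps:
w(b) = 9 (w(b) = 9 - (b - b) = 9 - 1*0 = 9 + 0 = 9)
Q = 108450 (Q = (-269 - 213)*(9 - 234) = -482*(-225) = 108450)
-3477*Q = -3477*108450 = -377080650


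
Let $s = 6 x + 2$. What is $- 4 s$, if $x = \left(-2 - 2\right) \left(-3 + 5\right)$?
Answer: $184$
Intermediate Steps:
$x = -8$ ($x = \left(-4\right) 2 = -8$)
$s = -46$ ($s = 6 \left(-8\right) + 2 = -48 + 2 = -46$)
$- 4 s = \left(-4\right) \left(-46\right) = 184$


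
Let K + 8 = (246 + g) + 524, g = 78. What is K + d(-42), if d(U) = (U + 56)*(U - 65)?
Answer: -658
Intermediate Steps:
d(U) = (-65 + U)*(56 + U) (d(U) = (56 + U)*(-65 + U) = (-65 + U)*(56 + U))
K = 840 (K = -8 + ((246 + 78) + 524) = -8 + (324 + 524) = -8 + 848 = 840)
K + d(-42) = 840 + (-3640 + (-42)**2 - 9*(-42)) = 840 + (-3640 + 1764 + 378) = 840 - 1498 = -658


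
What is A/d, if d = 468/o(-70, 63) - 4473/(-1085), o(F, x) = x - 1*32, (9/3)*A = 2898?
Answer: 49910/993 ≈ 50.262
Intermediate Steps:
A = 966 (A = (⅓)*2898 = 966)
o(F, x) = -32 + x (o(F, x) = x - 32 = -32 + x)
d = 2979/155 (d = 468/(-32 + 63) - 4473/(-1085) = 468/31 - 4473*(-1/1085) = 468*(1/31) + 639/155 = 468/31 + 639/155 = 2979/155 ≈ 19.219)
A/d = 966/(2979/155) = 966*(155/2979) = 49910/993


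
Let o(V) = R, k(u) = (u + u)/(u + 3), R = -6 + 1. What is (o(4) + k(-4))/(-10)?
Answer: -3/10 ≈ -0.30000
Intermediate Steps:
R = -5
k(u) = 2*u/(3 + u) (k(u) = (2*u)/(3 + u) = 2*u/(3 + u))
o(V) = -5
(o(4) + k(-4))/(-10) = (-5 + 2*(-4)/(3 - 4))/(-10) = -(-5 + 2*(-4)/(-1))/10 = -(-5 + 2*(-4)*(-1))/10 = -(-5 + 8)/10 = -1/10*3 = -3/10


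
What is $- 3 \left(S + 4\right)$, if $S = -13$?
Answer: $27$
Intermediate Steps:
$- 3 \left(S + 4\right) = - 3 \left(-13 + 4\right) = \left(-3\right) \left(-9\right) = 27$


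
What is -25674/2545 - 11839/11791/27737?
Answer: -8396633961013/832334531015 ≈ -10.088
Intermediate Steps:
-25674/2545 - 11839/11791/27737 = -25674*1/2545 - 11839*1/11791*(1/27737) = -25674/2545 - 11839/11791*1/27737 = -25674/2545 - 11839/327046967 = -8396633961013/832334531015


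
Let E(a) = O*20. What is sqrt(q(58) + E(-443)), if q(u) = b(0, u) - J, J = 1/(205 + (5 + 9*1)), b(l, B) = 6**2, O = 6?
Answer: sqrt(7481697)/219 ≈ 12.490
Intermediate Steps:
b(l, B) = 36
J = 1/219 (J = 1/(205 + (5 + 9)) = 1/(205 + 14) = 1/219 ≈ 0.0045662)
q(u) = 7883/219 (q(u) = 36 - 1*1/219 = 36 - 1/219 = 7883/219)
E(a) = 120 (E(a) = 6*20 = 120)
sqrt(q(58) + E(-443)) = sqrt(7883/219 + 120) = sqrt(34163/219) = sqrt(7481697)/219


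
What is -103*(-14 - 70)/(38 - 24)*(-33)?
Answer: -20394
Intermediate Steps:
-103*(-14 - 70)/(38 - 24)*(-33) = -(-8652)/14*(-33) = -103*(-6)*(-33) = 618*(-33) = -20394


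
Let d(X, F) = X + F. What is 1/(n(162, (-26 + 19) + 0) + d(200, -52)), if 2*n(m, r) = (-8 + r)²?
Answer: 2/521 ≈ 0.0038388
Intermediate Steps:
d(X, F) = F + X
n(m, r) = (-8 + r)²/2
1/(n(162, (-26 + 19) + 0) + d(200, -52)) = 1/((-8 + ((-26 + 19) + 0))²/2 + (-52 + 200)) = 1/((-8 + (-7 + 0))²/2 + 148) = 1/((-8 - 7)²/2 + 148) = 1/((½)*(-15)² + 148) = 1/((½)*225 + 148) = 1/(225/2 + 148) = 1/(521/2) = 2/521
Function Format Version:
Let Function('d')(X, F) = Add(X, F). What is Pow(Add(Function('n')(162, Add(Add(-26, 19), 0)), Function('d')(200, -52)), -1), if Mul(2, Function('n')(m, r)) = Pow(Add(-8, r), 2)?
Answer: Rational(2, 521) ≈ 0.0038388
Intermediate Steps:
Function('d')(X, F) = Add(F, X)
Function('n')(m, r) = Mul(Rational(1, 2), Pow(Add(-8, r), 2))
Pow(Add(Function('n')(162, Add(Add(-26, 19), 0)), Function('d')(200, -52)), -1) = Pow(Add(Mul(Rational(1, 2), Pow(Add(-8, Add(Add(-26, 19), 0)), 2)), Add(-52, 200)), -1) = Pow(Add(Mul(Rational(1, 2), Pow(Add(-8, Add(-7, 0)), 2)), 148), -1) = Pow(Add(Mul(Rational(1, 2), Pow(Add(-8, -7), 2)), 148), -1) = Pow(Add(Mul(Rational(1, 2), Pow(-15, 2)), 148), -1) = Pow(Add(Mul(Rational(1, 2), 225), 148), -1) = Pow(Add(Rational(225, 2), 148), -1) = Pow(Rational(521, 2), -1) = Rational(2, 521)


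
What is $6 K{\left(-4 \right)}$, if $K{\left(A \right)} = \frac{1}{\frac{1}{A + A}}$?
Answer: $-48$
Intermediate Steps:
$K{\left(A \right)} = 2 A$ ($K{\left(A \right)} = \frac{1}{\frac{1}{2 A}} = \frac{1}{\frac{1}{2} \frac{1}{A}} = 2 A$)
$6 K{\left(-4 \right)} = 6 \cdot 2 \left(-4\right) = 6 \left(-8\right) = -48$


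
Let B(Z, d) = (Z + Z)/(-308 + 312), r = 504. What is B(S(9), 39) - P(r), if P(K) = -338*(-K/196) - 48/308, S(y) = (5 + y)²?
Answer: -59366/77 ≈ -770.99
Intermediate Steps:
B(Z, d) = Z/2 (B(Z, d) = (2*Z)/4 = (2*Z)*(¼) = Z/2)
P(K) = -12/77 + 169*K/98 (P(K) = -(-169)*K/98 - 48*1/308 = 169*K/98 - 12/77 = -12/77 + 169*K/98)
B(S(9), 39) - P(r) = (5 + 9)²/2 - (-12/77 + (169/98)*504) = (½)*14² - (-12/77 + 6084/7) = (½)*196 - 1*66912/77 = 98 - 66912/77 = -59366/77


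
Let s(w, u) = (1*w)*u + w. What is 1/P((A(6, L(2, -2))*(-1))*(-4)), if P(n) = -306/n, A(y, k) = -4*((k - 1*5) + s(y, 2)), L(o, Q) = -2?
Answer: 88/153 ≈ 0.57516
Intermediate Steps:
s(w, u) = w + u*w (s(w, u) = w*u + w = u*w + w = w + u*w)
A(y, k) = 20 - 12*y - 4*k (A(y, k) = -4*((k - 1*5) + y*(1 + 2)) = -4*((k - 5) + y*3) = -4*((-5 + k) + 3*y) = -4*(-5 + k + 3*y) = 20 - 12*y - 4*k)
1/P((A(6, L(2, -2))*(-1))*(-4)) = 1/(-306*1/(4*(20 - 12*6 - 4*(-2)))) = 1/(-306*1/(4*(20 - 72 + 8))) = 1/(-306/(-44*(-1)*(-4))) = 1/(-306/(44*(-4))) = 1/(-306/(-176)) = 1/(-306*(-1/176)) = 1/(153/88) = 88/153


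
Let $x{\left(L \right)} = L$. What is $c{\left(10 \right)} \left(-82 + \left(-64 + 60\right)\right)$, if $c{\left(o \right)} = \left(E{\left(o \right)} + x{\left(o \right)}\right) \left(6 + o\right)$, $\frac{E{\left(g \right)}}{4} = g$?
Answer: $-68800$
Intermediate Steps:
$E{\left(g \right)} = 4 g$
$c{\left(o \right)} = 5 o \left(6 + o\right)$ ($c{\left(o \right)} = \left(4 o + o\right) \left(6 + o\right) = 5 o \left(6 + o\right)$)
$c{\left(10 \right)} \left(-82 + \left(-64 + 60\right)\right) = 5 \cdot 10 \left(6 + 10\right) \left(-82 + \left(-64 + 60\right)\right) = 5 \cdot 10 \cdot 16 \left(-82 - 4\right) = 800 \left(-86\right) = -68800$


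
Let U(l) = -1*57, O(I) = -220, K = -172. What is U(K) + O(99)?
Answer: -277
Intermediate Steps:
U(l) = -57
U(K) + O(99) = -57 - 220 = -277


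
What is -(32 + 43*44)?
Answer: -1924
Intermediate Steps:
-(32 + 43*44) = -(32 + 1892) = -1*1924 = -1924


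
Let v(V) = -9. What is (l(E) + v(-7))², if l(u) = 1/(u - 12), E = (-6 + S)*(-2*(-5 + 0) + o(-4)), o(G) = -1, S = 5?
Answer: 36100/441 ≈ 81.859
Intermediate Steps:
E = -9 (E = (-6 + 5)*(-2*(-5 + 0) - 1) = -(-2*(-5) - 1) = -(10 - 1) = -1*9 = -9)
l(u) = 1/(-12 + u)
(l(E) + v(-7))² = (1/(-12 - 9) - 9)² = (1/(-21) - 9)² = (-1/21 - 9)² = (-190/21)² = 36100/441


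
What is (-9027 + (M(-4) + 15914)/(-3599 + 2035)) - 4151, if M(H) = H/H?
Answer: -20626307/1564 ≈ -13188.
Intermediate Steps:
M(H) = 1
(-9027 + (M(-4) + 15914)/(-3599 + 2035)) - 4151 = (-9027 + (1 + 15914)/(-3599 + 2035)) - 4151 = (-9027 + 15915/(-1564)) - 4151 = (-9027 + 15915*(-1/1564)) - 4151 = (-9027 - 15915/1564) - 4151 = -14134143/1564 - 4151 = -20626307/1564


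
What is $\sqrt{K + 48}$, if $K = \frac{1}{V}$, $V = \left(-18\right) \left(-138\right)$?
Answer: $\frac{\sqrt{8227077}}{414} \approx 6.9282$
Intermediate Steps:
$V = 2484$
$K = \frac{1}{2484} \approx 0.00040258$
$\sqrt{K + 48} = \sqrt{\frac{1}{2484} + 48} = \sqrt{\frac{119233}{2484}} = \frac{\sqrt{8227077}}{414}$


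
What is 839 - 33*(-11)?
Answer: 1202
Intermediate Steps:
839 - 33*(-11) = 839 + 363 = 1202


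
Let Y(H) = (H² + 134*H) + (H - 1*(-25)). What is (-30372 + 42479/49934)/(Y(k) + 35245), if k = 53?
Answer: -1516552969/2258714556 ≈ -0.67142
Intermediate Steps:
Y(H) = 25 + H² + 135*H (Y(H) = (H² + 134*H) + (H + 25) = (H² + 134*H) + (25 + H) = 25 + H² + 135*H)
(-30372 + 42479/49934)/(Y(k) + 35245) = (-30372 + 42479/49934)/((25 + 53² + 135*53) + 35245) = (-30372 + 42479*(1/49934))/((25 + 2809 + 7155) + 35245) = (-30372 + 42479/49934)/(9989 + 35245) = -1516552969/49934/45234 = -1516552969/49934*1/45234 = -1516552969/2258714556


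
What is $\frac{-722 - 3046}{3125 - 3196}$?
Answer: $\frac{3768}{71} \approx 53.07$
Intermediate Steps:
$\frac{-722 - 3046}{3125 - 3196} = - \frac{3768}{-71} = \left(-3768\right) \left(- \frac{1}{71}\right) = \frac{3768}{71}$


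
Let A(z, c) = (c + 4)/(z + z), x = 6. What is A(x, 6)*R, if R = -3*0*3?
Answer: 0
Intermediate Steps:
R = 0 (R = 0*3 = 0)
A(z, c) = (4 + c)/(2*z) (A(z, c) = (4 + c)/((2*z)) = (4 + c)*(1/(2*z)) = (4 + c)/(2*z))
A(x, 6)*R = ((½)*(4 + 6)/6)*0 = ((½)*(⅙)*10)*0 = (⅚)*0 = 0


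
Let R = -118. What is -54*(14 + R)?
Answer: 5616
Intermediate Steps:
-54*(14 + R) = -54*(14 - 118) = -54*(-104) = 5616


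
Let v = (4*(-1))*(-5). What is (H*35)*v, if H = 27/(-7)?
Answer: -2700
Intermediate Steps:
H = -27/7 (H = 27*(-⅐) = -27/7 ≈ -3.8571)
v = 20 (v = -4*(-5) = 20)
(H*35)*v = -27/7*35*20 = -135*20 = -2700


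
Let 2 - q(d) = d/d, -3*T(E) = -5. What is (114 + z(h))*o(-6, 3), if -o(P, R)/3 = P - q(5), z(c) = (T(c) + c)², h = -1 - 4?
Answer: 7882/3 ≈ 2627.3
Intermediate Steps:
h = -5
T(E) = 5/3 (T(E) = -⅓*(-5) = 5/3)
q(d) = 1 (q(d) = 2 - d/d = 2 - 1*1 = 2 - 1 = 1)
z(c) = (5/3 + c)²
o(P, R) = 3 - 3*P (o(P, R) = -3*(P - 1*1) = -3*(P - 1) = -3*(-1 + P) = 3 - 3*P)
(114 + z(h))*o(-6, 3) = (114 + (5 + 3*(-5))²/9)*(3 - 3*(-6)) = (114 + (5 - 15)²/9)*(3 + 18) = (114 + (⅑)*(-10)²)*21 = (114 + (⅑)*100)*21 = (114 + 100/9)*21 = (1126/9)*21 = 7882/3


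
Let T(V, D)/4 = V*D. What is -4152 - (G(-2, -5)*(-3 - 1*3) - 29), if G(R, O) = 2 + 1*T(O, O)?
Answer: -3511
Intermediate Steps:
T(V, D) = 4*D*V (T(V, D) = 4*(V*D) = 4*(D*V) = 4*D*V)
G(R, O) = 2 + 4*O**2 (G(R, O) = 2 + 1*(4*O*O) = 2 + 1*(4*O**2) = 2 + 4*O**2)
-4152 - (G(-2, -5)*(-3 - 1*3) - 29) = -4152 - ((2 + 4*(-5)**2)*(-3 - 1*3) - 29) = -4152 - ((2 + 4*25)*(-3 - 3) - 29) = -4152 - ((2 + 100)*(-6) - 29) = -4152 - (102*(-6) - 29) = -4152 - (-612 - 29) = -4152 - 1*(-641) = -4152 + 641 = -3511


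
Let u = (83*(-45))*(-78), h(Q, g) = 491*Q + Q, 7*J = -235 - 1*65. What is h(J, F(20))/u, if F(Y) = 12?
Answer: -1640/22659 ≈ -0.072377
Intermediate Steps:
J = -300/7 (J = (-235 - 1*65)/7 = (-235 - 65)/7 = (⅐)*(-300) = -300/7 ≈ -42.857)
h(Q, g) = 492*Q
u = 291330 (u = -3735*(-78) = 291330)
h(J, F(20))/u = (492*(-300/7))/291330 = -147600/7*1/291330 = -1640/22659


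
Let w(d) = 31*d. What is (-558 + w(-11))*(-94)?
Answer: 84506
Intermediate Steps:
(-558 + w(-11))*(-94) = (-558 + 31*(-11))*(-94) = (-558 - 341)*(-94) = -899*(-94) = 84506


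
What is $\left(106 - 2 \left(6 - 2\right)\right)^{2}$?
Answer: $9604$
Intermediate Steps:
$\left(106 - 2 \left(6 - 2\right)\right)^{2} = \left(106 - 8\right)^{2} = 98^{2} = 9604$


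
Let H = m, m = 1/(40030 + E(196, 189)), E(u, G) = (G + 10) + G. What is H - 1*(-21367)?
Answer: 863611407/40418 ≈ 21367.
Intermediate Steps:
E(u, G) = 10 + 2*G (E(u, G) = (10 + G) + G = 10 + 2*G)
m = 1/40418 (m = 1/(40030 + (10 + 2*189)) = 1/(40030 + (10 + 378)) = 1/(40030 + 388) = 1/40418 ≈ 2.4741e-5)
H = 1/40418 ≈ 2.4741e-5
H - 1*(-21367) = 1/40418 - 1*(-21367) = 1/40418 + 21367 = 863611407/40418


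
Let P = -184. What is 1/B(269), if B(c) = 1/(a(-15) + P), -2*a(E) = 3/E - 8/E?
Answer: -1105/6 ≈ -184.17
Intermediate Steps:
a(E) = 5/(2*E) (a(E) = -(3/E - 8/E)/2 = -(-5)/(2*E) = 5/(2*E))
B(c) = -6/1105 (B(c) = 1/((5/2)/(-15) - 184) = 1/((5/2)*(-1/15) - 184) = 1/(-⅙ - 184) = 1/(-1105/6) = -6/1105)
1/B(269) = 1/(-6/1105) = -1105/6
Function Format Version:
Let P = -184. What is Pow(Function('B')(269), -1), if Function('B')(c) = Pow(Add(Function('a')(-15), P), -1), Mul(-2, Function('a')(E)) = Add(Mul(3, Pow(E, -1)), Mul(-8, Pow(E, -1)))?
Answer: Rational(-1105, 6) ≈ -184.17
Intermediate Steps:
Function('a')(E) = Mul(Rational(5, 2), Pow(E, -1)) (Function('a')(E) = Mul(Rational(-1, 2), Add(Mul(3, Pow(E, -1)), Mul(-8, Pow(E, -1)))) = Mul(Rational(-1, 2), Mul(-5, Pow(E, -1))) = Mul(Rational(5, 2), Pow(E, -1)))
Function('B')(c) = Rational(-6, 1105) (Function('B')(c) = Pow(Add(Mul(Rational(5, 2), Pow(-15, -1)), -184), -1) = Pow(Add(Mul(Rational(5, 2), Rational(-1, 15)), -184), -1) = Pow(Add(Rational(-1, 6), -184), -1) = Pow(Rational(-1105, 6), -1) = Rational(-6, 1105))
Pow(Function('B')(269), -1) = Pow(Rational(-6, 1105), -1) = Rational(-1105, 6)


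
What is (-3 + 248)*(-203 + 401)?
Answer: 48510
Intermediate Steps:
(-3 + 248)*(-203 + 401) = 245*198 = 48510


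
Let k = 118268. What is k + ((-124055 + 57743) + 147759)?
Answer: 199715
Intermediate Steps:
k + ((-124055 + 57743) + 147759) = 118268 + ((-124055 + 57743) + 147759) = 118268 + (-66312 + 147759) = 118268 + 81447 = 199715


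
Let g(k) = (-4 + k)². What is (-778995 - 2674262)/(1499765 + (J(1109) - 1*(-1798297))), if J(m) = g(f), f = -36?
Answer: -3453257/3299662 ≈ -1.0465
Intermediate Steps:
J(m) = 1600 (J(m) = (-4 - 36)² = (-40)² = 1600)
(-778995 - 2674262)/(1499765 + (J(1109) - 1*(-1798297))) = (-778995 - 2674262)/(1499765 + (1600 - 1*(-1798297))) = -3453257/(1499765 + (1600 + 1798297)) = -3453257/(1499765 + 1799897) = -3453257/3299662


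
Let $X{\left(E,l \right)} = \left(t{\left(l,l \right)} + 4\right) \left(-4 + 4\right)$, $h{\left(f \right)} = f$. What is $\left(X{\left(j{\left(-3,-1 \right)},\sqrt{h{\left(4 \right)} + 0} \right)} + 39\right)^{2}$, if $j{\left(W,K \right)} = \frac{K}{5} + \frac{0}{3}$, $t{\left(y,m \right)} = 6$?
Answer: $1521$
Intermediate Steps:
$j{\left(W,K \right)} = \frac{K}{5}$ ($j{\left(W,K \right)} = K \frac{1}{5} + 0 \cdot \frac{1}{3} = \frac{K}{5} + 0 = \frac{K}{5}$)
$X{\left(E,l \right)} = 0$ ($X{\left(E,l \right)} = \left(6 + 4\right) \left(-4 + 4\right) = 10 \cdot 0 = 0$)
$\left(X{\left(j{\left(-3,-1 \right)},\sqrt{h{\left(4 \right)} + 0} \right)} + 39\right)^{2} = \left(0 + 39\right)^{2} = 39^{2} = 1521$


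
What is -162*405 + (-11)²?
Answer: -65489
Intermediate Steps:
-162*405 + (-11)² = -65610 + 121 = -65489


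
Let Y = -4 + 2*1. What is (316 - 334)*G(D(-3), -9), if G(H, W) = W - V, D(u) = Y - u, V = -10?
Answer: -18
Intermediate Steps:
Y = -2 (Y = -4 + 2 = -2)
D(u) = -2 - u
G(H, W) = 10 + W (G(H, W) = W - 1*(-10) = W + 10 = 10 + W)
(316 - 334)*G(D(-3), -9) = (316 - 334)*(10 - 9) = -18*1 = -18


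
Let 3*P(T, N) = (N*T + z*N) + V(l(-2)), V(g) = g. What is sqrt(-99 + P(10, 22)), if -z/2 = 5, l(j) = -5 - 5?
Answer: I*sqrt(921)/3 ≈ 10.116*I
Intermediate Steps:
l(j) = -10
z = -10 (z = -2*5 = -10)
P(T, N) = -10/3 - 10*N/3 + N*T/3 (P(T, N) = ((N*T - 10*N) - 10)/3 = ((-10*N + N*T) - 10)/3 = (-10 - 10*N + N*T)/3 = -10/3 - 10*N/3 + N*T/3)
sqrt(-99 + P(10, 22)) = sqrt(-99 + (-10/3 - 10/3*22 + (1/3)*22*10)) = sqrt(-99 + (-10/3 - 220/3 + 220/3)) = sqrt(-99 - 10/3) = sqrt(-307/3) = I*sqrt(921)/3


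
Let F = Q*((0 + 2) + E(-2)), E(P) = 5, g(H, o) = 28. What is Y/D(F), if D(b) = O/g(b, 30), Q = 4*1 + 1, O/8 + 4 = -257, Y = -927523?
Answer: 6492661/522 ≈ 12438.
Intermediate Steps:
O = -2088 (O = -32 + 8*(-257) = -32 - 2056 = -2088)
Q = 5 (Q = 4 + 1 = 5)
F = 35 (F = 5*((0 + 2) + 5) = 5*(2 + 5) = 5*7 = 35)
D(b) = -522/7 (D(b) = -2088/28 = -2088*1/28 = -522/7)
Y/D(F) = -927523/(-522/7) = -927523*(-7/522) = 6492661/522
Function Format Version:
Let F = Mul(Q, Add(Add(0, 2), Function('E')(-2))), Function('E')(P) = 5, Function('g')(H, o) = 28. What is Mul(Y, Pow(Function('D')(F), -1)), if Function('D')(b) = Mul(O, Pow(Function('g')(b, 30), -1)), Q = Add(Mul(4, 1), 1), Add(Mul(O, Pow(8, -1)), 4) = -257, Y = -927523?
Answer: Rational(6492661, 522) ≈ 12438.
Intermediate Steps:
O = -2088 (O = Add(-32, Mul(8, -257)) = Add(-32, -2056) = -2088)
Q = 5 (Q = Add(4, 1) = 5)
F = 35 (F = Mul(5, Add(Add(0, 2), 5)) = Mul(5, Add(2, 5)) = Mul(5, 7) = 35)
Function('D')(b) = Rational(-522, 7) (Function('D')(b) = Mul(-2088, Pow(28, -1)) = Mul(-2088, Rational(1, 28)) = Rational(-522, 7))
Mul(Y, Pow(Function('D')(F), -1)) = Mul(-927523, Pow(Rational(-522, 7), -1)) = Mul(-927523, Rational(-7, 522)) = Rational(6492661, 522)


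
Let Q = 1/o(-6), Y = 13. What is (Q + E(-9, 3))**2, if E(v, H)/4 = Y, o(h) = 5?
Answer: 68121/25 ≈ 2724.8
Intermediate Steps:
E(v, H) = 52 (E(v, H) = 4*13 = 52)
Q = 1/5 ≈ 0.20000
(Q + E(-9, 3))**2 = (1/5 + 52)**2 = (261/5)**2 = 68121/25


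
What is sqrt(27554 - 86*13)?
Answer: 2*sqrt(6609) ≈ 162.59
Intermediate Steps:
sqrt(27554 - 86*13) = sqrt(27554 - 1118) = sqrt(26436) = 2*sqrt(6609)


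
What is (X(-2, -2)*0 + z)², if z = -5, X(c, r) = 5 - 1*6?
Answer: 25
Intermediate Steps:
X(c, r) = -1 (X(c, r) = 5 - 6 = -1)
(X(-2, -2)*0 + z)² = (-1*0 - 5)² = (0 - 5)² = (-5)² = 25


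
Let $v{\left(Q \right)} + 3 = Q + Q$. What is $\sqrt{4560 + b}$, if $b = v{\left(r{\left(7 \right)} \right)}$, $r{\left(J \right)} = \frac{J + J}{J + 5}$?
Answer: $\frac{\sqrt{41034}}{3} \approx 67.523$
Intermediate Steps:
$r{\left(J \right)} = \frac{2 J}{5 + J}$
$v{\left(Q \right)} = -3 + 2 Q$ ($v{\left(Q \right)} = -3 + \left(Q + Q\right) = -3 + 2 Q$)
$b = - \frac{2}{3}$ ($b = -3 + 2 \cdot 2 \cdot 7 \frac{1}{5 + 7} = -3 + 2 \cdot 2 \cdot 7 \cdot \frac{1}{12} = -3 + 2 \cdot \frac{7}{6} = -3 + \frac{7}{3} = - \frac{2}{3} \approx -0.66667$)
$\sqrt{4560 + b} = \sqrt{4560 - \frac{2}{3}} = \sqrt{\frac{13678}{3}} = \frac{\sqrt{41034}}{3}$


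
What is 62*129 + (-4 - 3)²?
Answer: 8047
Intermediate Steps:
62*129 + (-4 - 3)² = 7998 + (-7)² = 7998 + 49 = 8047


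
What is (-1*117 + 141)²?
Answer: 576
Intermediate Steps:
(-1*117 + 141)² = (-117 + 141)² = 24² = 576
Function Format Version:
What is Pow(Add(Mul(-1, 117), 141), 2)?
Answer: 576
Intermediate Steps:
Pow(Add(Mul(-1, 117), 141), 2) = Pow(Add(-117, 141), 2) = Pow(24, 2) = 576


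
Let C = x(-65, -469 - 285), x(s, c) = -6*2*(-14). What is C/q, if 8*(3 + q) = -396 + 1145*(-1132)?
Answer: -84/81035 ≈ -0.0010366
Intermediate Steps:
x(s, c) = 168 (x(s, c) = -12*(-14) = 168)
q = -162070 (q = -3 + (-396 + 1145*(-1132))/8 = -3 + (-396 - 1296140)/8 = -3 + (⅛)*(-1296536) = -3 - 162067 = -162070)
C = 168
C/q = 168/(-162070) = 168*(-1/162070) = -84/81035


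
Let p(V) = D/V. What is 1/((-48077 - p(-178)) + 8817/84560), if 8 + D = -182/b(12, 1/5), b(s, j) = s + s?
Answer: -22577520/1085459051491 ≈ -2.0800e-5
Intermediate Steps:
b(s, j) = 2*s
D = -187/12 (D = -8 - 182/(2*12) = -8 - 182/24 = -8 - 182*1/24 = -8 - 91/12 = -187/12 ≈ -15.583)
p(V) = -187/(12*V)
1/((-48077 - p(-178)) + 8817/84560) = 1/((-48077 - (-187)/(12*(-178))) + 8817/84560) = 1/((-48077 - (-187)*(-1)/(12*178)) + 8817*(1/84560)) = 1/((-48077 - 1*187/2136) + 8817/84560) = 1/((-48077 - 187/2136) + 8817/84560) = 1/(-102692659/2136 + 8817/84560) = 1/(-1085459051491/22577520) = -22577520/1085459051491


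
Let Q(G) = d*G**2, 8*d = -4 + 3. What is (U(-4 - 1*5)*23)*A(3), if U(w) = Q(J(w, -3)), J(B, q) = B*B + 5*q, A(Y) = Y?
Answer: -75141/2 ≈ -37571.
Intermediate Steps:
J(B, q) = B**2 + 5*q
d = -1/8 (d = (-4 + 3)/8 = (1/8)*(-1) = -1/8 ≈ -0.12500)
Q(G) = -G**2/8
U(w) = -(-15 + w**2)**2/8 (U(w) = -(w**2 + 5*(-3))**2/8 = -(w**2 - 15)**2/8 = -(-15 + w**2)**2/8)
(U(-4 - 1*5)*23)*A(3) = (-(-15 + (-4 - 1*5)**2)**2/8*23)*3 = (-(-15 + (-4 - 5)**2)**2/8*23)*3 = (-(-15 + (-9)**2)**2/8*23)*3 = (-(-15 + 81)**2/8*23)*3 = (-1/8*66**2*23)*3 = (-1/8*4356*23)*3 = -1089/2*23*3 = -25047/2*3 = -75141/2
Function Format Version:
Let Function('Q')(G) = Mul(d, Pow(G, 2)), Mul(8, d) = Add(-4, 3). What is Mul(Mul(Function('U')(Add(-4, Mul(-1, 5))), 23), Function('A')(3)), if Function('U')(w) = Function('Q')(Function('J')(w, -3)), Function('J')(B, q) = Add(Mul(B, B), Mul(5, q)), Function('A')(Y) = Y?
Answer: Rational(-75141, 2) ≈ -37571.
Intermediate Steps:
Function('J')(B, q) = Add(Pow(B, 2), Mul(5, q))
d = Rational(-1, 8) (d = Mul(Rational(1, 8), Add(-4, 3)) = Mul(Rational(1, 8), -1) = Rational(-1, 8) ≈ -0.12500)
Function('Q')(G) = Mul(Rational(-1, 8), Pow(G, 2))
Function('U')(w) = Mul(Rational(-1, 8), Pow(Add(-15, Pow(w, 2)), 2)) (Function('U')(w) = Mul(Rational(-1, 8), Pow(Add(Pow(w, 2), Mul(5, -3)), 2)) = Mul(Rational(-1, 8), Pow(Add(Pow(w, 2), -15), 2)) = Mul(Rational(-1, 8), Pow(Add(-15, Pow(w, 2)), 2)))
Mul(Mul(Function('U')(Add(-4, Mul(-1, 5))), 23), Function('A')(3)) = Mul(Mul(Mul(Rational(-1, 8), Pow(Add(-15, Pow(Add(-4, Mul(-1, 5)), 2)), 2)), 23), 3) = Mul(Mul(Mul(Rational(-1, 8), Pow(Add(-15, Pow(Add(-4, -5), 2)), 2)), 23), 3) = Mul(Mul(Mul(Rational(-1, 8), Pow(Add(-15, Pow(-9, 2)), 2)), 23), 3) = Mul(Mul(Mul(Rational(-1, 8), Pow(Add(-15, 81), 2)), 23), 3) = Mul(Mul(Mul(Rational(-1, 8), Pow(66, 2)), 23), 3) = Mul(Mul(Mul(Rational(-1, 8), 4356), 23), 3) = Mul(Mul(Rational(-1089, 2), 23), 3) = Mul(Rational(-25047, 2), 3) = Rational(-75141, 2)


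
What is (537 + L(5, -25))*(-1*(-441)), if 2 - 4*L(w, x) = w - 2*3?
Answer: 948591/4 ≈ 2.3715e+5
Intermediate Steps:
L(w, x) = 2 - w/4 (L(w, x) = ½ - (w - 2*3)/4 = ½ - (w - 6)/4 = ½ - (-6 + w)/4 = ½ + (3/2 - w/4) = 2 - w/4)
(537 + L(5, -25))*(-1*(-441)) = (537 + (2 - ¼*5))*(-1*(-441)) = (537 + (2 - 5/4))*441 = (537 + ¾)*441 = (2151/4)*441 = 948591/4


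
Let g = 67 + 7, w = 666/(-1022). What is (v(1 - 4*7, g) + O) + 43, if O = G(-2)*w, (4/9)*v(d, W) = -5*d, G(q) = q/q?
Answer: 707425/2044 ≈ 346.10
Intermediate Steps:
G(q) = 1
w = -333/511 (w = 666*(-1/1022) = -333/511 ≈ -0.65166)
g = 74
v(d, W) = -45*d/4 (v(d, W) = 9*(-5*d)/4 = -45*d/4)
O = -333/511 (O = 1*(-333/511) = -333/511 ≈ -0.65166)
(v(1 - 4*7, g) + O) + 43 = (-45*(1 - 4*7)/4 - 333/511) + 43 = (-45*(1 - 28)/4 - 333/511) + 43 = (-45/4*(-27) - 333/511) + 43 = (1215/4 - 333/511) + 43 = 619533/2044 + 43 = 707425/2044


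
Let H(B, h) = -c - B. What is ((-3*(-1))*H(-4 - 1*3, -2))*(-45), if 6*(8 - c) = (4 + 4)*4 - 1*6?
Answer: -450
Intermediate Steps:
c = 11/3 (c = 8 - ((4 + 4)*4 - 1*6)/6 = 8 - (8*4 - 6)/6 = 8 - (32 - 6)/6 = 8 - ⅙*26 = 8 - 13/3 = 11/3 ≈ 3.6667)
H(B, h) = -11/3 - B (H(B, h) = -1*11/3 - B = -11/3 - B)
((-3*(-1))*H(-4 - 1*3, -2))*(-45) = ((-3*(-1))*(-11/3 - (-4 - 1*3)))*(-45) = (3*(-11/3 - (-4 - 3)))*(-45) = (3*(-11/3 - 1*(-7)))*(-45) = (3*(-11/3 + 7))*(-45) = (3*(10/3))*(-45) = 10*(-45) = -450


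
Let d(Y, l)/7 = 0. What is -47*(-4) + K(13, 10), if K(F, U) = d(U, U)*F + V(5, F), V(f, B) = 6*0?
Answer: 188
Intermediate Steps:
V(f, B) = 0
d(Y, l) = 0 (d(Y, l) = 7*0 = 0)
K(F, U) = 0 (K(F, U) = 0*F + 0 = 0 + 0 = 0)
-47*(-4) + K(13, 10) = -47*(-4) + 0 = 188 + 0 = 188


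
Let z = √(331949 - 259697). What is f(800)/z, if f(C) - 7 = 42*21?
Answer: 889*√223/4014 ≈ 3.3073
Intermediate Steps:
f(C) = 889 (f(C) = 7 + 42*21 = 7 + 882 = 889)
z = 18*√223 (z = √72252 = 18*√223 ≈ 268.80)
f(800)/z = 889/((18*√223)) = 889*(√223/4014) = 889*√223/4014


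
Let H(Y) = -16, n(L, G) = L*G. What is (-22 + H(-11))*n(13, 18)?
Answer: -8892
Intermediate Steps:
n(L, G) = G*L
(-22 + H(-11))*n(13, 18) = (-22 - 16)*(18*13) = -38*234 = -8892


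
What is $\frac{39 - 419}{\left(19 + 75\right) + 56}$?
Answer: $- \frac{38}{15} \approx -2.5333$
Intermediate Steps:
$\frac{39 - 419}{\left(19 + 75\right) + 56} = - \frac{380}{94 + 56} = - \frac{380}{150} = \left(-380\right) \frac{1}{150} = - \frac{38}{15}$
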